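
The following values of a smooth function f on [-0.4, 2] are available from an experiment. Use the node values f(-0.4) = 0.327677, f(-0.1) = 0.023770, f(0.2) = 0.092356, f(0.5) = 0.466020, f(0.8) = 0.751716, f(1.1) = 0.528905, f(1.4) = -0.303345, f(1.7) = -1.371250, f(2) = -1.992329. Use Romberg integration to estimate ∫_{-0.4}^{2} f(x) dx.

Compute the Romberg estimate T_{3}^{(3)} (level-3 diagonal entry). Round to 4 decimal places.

-0.1984

T_{0}^{(0)} (trapezoid, 1 panel, h=2.4000): -1.997582
T_{1}^{(0)} (trapezoid, 2 panels, h=1.2000): -0.096732
T_{2}^{(0)} (trapezoid, 4 panels, h=0.6000): -0.174959
T_{3}^{(0)} (trapezoid, 8 panels, h=0.3000): -0.193246
T_{1}^{(1)} = -0.096732 + (-0.096732 − (-1.997582))/3 = 0.536885
T_{2}^{(1)} = -0.174959 + (-0.174959 − (-0.096732))/3 = -0.201035
T_{3}^{(1)} = -0.193246 + (-0.193246 − (-0.174959))/3 = -0.199342
T_{2}^{(2)} = -0.201035 + (-0.201035 − 0.536885)/15 = -0.250230
T_{3}^{(2)} = -0.199342 + (-0.199342 − (-0.201035))/15 = -0.199229
T_{3}^{(3)} = -0.199229 + (-0.199229 − (-0.250230))/63 = -0.198419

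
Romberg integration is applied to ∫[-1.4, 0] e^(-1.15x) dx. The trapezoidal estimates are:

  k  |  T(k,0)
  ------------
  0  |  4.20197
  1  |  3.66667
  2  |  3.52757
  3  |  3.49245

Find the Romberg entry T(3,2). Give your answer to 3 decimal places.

3.481

Richardson extrapolation on the trapezoidal column (denominator 4−1=3):
T(2,1) = (4·3.52757 − 3.66667) / 3 = 3.48120
T(3,1) = (4·3.49245 − 3.52757) / 3 = 3.48074
T(3,2) = (16·3.48074 − 3.48120) / 15 = 3.48071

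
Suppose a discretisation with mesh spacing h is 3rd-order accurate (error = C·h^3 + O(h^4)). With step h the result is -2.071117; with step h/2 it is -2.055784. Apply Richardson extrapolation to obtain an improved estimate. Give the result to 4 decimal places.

-2.0536

Extrapolated value = (8·A(h/2) − A(h)) / (8 − 1)
= (8·(-2.055784) − (-2.071117)) / 7
= -14.375155 / 7 = -2.053594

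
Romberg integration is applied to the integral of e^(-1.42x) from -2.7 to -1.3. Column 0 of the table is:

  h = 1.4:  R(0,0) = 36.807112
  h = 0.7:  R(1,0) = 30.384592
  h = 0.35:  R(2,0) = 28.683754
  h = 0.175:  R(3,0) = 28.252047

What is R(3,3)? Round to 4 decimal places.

Richardson extrapolation on the trapezoidal column (denominator 4−1=3):
R(1,1) = 30.384592 + (30.384592 − 36.807112)/3 = 28.243752
R(2,1) = 28.683754 + (28.683754 − 30.384592)/3 = 28.116808
R(3,1) = (4·28.252047 − 28.683754) / 3 = 28.108145
R(2,2) = 28.116808 + (28.116808 − 28.243752)/15 = 28.108345
R(3,2) = 28.108145 + (28.108145 − 28.116808)/15 = 28.107567
R(3,3) = 28.107567 + (28.107567 − 28.108345)/63 = 28.107555

28.1076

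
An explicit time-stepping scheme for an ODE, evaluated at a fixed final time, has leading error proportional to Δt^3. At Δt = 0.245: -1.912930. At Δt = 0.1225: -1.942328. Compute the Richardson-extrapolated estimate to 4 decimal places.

Extrapolated value = (8·A(Δt/2) − A(Δt)) / (8 − 1)
= (8·(-1.942328) − (-1.912930)) / 7
= -13.625694 / 7 = -1.946528

-1.9465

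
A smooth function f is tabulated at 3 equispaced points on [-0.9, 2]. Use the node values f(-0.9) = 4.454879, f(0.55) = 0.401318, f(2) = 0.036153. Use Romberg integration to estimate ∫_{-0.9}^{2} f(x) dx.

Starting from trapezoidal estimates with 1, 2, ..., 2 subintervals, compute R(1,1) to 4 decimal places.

2.9465

R(0,0) (trapezoid, 1 panel, h=2.9000): 6.511996
R(1,0) (trapezoid, 2 panels, h=1.4500): 3.837909
R(1,1) = 3.837909 + (3.837909 − 6.511996)/3 = 2.946547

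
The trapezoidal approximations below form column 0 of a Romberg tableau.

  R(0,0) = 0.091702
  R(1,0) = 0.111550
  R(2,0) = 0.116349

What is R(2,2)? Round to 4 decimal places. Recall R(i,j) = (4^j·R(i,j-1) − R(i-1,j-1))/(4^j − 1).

0.1179

Richardson extrapolation on the trapezoidal column (denominator 4−1=3):
R(1,1) = 0.111550 + (0.111550 − 0.091702)/3 = 0.118166
R(2,1) = 0.116349 + (0.116349 − 0.111550)/3 = 0.117949
R(2,2) = 0.117949 + (0.117949 − 0.118166)/15 = 0.117935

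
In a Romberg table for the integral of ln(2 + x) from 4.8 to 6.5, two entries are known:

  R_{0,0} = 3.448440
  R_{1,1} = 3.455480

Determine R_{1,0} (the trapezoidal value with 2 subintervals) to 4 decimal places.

From R_{1,1} = (4·R_{1,0} − R_{0,0})/3, solve for R_{1,0}:
4·R_{1,0} = 3·3.455480 + 3.448440 = 13.814880
R_{1,0} = 3.453720

3.4537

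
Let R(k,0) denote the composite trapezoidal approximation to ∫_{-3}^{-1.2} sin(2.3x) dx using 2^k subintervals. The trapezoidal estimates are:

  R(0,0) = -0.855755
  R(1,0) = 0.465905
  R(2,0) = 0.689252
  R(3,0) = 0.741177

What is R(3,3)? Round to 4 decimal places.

Richardson extrapolation on the trapezoidal column (denominator 4−1=3):
R(1,1) = 0.465905 + (0.465905 − (-0.855755))/3 = 0.906458
R(2,1) = 0.689252 + (0.689252 − 0.465905)/3 = 0.763701
R(3,1) = 0.741177 + (0.741177 − 0.689252)/3 = 0.758485
R(2,2) = (16·0.763701 − 0.906458) / 15 = 0.754184
R(3,2) = (16·0.758485 − 0.763701) / 15 = 0.758137
R(3,3) = (64·0.758137 − 0.754184) / 63 = 0.758200

0.7582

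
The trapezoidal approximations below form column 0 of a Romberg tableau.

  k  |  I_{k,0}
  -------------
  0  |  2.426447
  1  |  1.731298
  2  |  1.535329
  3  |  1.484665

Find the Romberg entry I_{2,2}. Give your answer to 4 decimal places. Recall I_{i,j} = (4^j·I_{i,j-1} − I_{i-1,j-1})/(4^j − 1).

I_{1,1} = 1.731298 + (1.731298 − 2.426447)/3 = 1.499582
I_{2,1} = (4·1.535329 − 1.731298) / 3 = 1.470006
I_{2,2} = 1.470006 + (1.470006 − 1.499582)/15 = 1.468034

1.4680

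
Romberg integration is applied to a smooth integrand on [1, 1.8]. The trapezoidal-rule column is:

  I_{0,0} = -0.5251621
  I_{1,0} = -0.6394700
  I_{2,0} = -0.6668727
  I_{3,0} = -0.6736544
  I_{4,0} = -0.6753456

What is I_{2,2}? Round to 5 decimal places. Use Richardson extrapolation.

-0.67590

I_{1,1} = -0.6394700 + (-0.6394700 − (-0.5251621))/3 = -0.6775726
I_{2,1} = (4·(-0.6668727) − (-0.6394700)) / 3 = -0.6760069
I_{2,2} = (16·(-0.6760069) − (-0.6775726)) / 15 = -0.6759025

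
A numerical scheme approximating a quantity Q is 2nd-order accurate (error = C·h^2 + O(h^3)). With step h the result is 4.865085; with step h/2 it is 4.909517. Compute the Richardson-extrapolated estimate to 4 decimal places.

The leading error scales as h^2; refining by a factor of 2 reduces it by 2^2 = 4.
Extrapolated value = (4·A(h/2) − A(h)) / (4 − 1)
= (4·4.909517 − 4.865085) / 3
= 14.772983 / 3 = 4.924328

4.9243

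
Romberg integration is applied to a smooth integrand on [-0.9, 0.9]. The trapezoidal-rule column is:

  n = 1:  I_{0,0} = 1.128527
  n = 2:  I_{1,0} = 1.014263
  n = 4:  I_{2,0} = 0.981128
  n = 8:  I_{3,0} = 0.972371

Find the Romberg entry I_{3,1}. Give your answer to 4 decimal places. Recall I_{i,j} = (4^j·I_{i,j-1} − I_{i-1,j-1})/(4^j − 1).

0.9695

Richardson extrapolation on the trapezoidal column (denominator 4−1=3):
I_{3,1} = (4·0.972371 − 0.981128) / 3 = 0.969452
(Column j=1 coincides with Simpson's rule on the same nodes.)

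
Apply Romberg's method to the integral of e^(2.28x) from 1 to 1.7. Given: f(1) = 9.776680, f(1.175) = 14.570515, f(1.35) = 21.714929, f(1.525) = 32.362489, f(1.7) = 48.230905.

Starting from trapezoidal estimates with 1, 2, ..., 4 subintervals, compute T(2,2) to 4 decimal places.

16.8660

T(0,0) (trapezoid, 1 panel, h=0.7000): 20.302655
T(1,0) (trapezoid, 2 panels, h=0.3500): 17.751553
T(2,0) (trapezoid, 4 panels, h=0.1750): 17.089052
T(1,1) = 17.751553 + (17.751553 − 20.302655)/3 = 16.901186
T(2,1) = 17.089052 + (17.089052 − 17.751553)/3 = 16.868218
T(2,2) = 16.868218 + (16.868218 − 16.901186)/15 = 16.866020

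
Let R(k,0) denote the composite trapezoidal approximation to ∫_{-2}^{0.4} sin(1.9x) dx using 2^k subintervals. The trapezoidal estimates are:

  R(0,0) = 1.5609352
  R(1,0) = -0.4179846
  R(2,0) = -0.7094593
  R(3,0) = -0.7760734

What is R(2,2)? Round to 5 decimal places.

-0.78855

Richardson extrapolation on the trapezoidal column (denominator 4−1=3):
R(1,1) = -0.4179846 + (-0.4179846 − 1.5609352)/3 = -1.0776245
R(2,1) = (4·(-0.7094593) − (-0.4179846)) / 3 = -0.8066175
R(2,2) = (16·(-0.8066175) − (-1.0776245)) / 15 = -0.7885504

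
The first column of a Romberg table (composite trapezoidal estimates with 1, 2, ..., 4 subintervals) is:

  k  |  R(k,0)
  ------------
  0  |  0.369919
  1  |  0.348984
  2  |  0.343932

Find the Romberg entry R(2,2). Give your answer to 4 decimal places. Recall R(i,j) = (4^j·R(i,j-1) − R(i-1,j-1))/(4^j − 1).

0.3423

R(1,1) = (4·0.348984 − 0.369919) / 3 = 0.342006
R(2,1) = 0.343932 + (0.343932 − 0.348984)/3 = 0.342248
R(2,2) = 0.342248 + (0.342248 − 0.342006)/15 = 0.342264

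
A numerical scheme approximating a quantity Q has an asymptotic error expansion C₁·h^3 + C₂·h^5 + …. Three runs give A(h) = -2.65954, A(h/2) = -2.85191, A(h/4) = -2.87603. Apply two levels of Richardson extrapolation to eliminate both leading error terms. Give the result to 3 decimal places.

First eliminate the h^3 term (factor 2^3 = 8):
  B₁ = (8·(-2.85191) − (-2.65954))/7 = -2.87939
  B₂ = (8·(-2.87603) − (-2.85191))/7 = -2.87948
Then eliminate the h^5 term (factor 2^5 = 32):
  (32·(-2.87948) − (-2.87939))/31 = -2.87948

-2.879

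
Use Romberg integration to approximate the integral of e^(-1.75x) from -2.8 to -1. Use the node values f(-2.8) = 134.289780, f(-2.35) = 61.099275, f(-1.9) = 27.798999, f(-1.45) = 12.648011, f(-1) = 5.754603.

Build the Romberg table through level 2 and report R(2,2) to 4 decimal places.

R(0,0) (trapezoid, 1 panel, h=1.8000): 126.039945
R(1,0) (trapezoid, 2 panels, h=0.9000): 88.039071
R(2,0) (trapezoid, 4 panels, h=0.4500): 77.205814
R(1,1) = 88.039071 + (88.039071 − 126.039945)/3 = 75.372113
R(2,1) = 77.205814 + (77.205814 − 88.039071)/3 = 73.594728
R(2,2) = 73.594728 + (73.594728 − 75.372113)/15 = 73.476236

73.4762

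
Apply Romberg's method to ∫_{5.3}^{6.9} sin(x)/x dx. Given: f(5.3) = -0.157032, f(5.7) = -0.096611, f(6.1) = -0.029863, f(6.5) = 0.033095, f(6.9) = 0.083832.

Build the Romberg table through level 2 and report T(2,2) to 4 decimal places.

-0.0516

T(0,0) (trapezoid, 1 panel, h=1.6000): -0.058560
T(1,0) (trapezoid, 2 panels, h=0.8000): -0.053170
T(2,0) (trapezoid, 4 panels, h=0.4000): -0.051992
T(1,1) = -0.053170 + (-0.053170 − (-0.058560))/3 = -0.051373
T(2,1) = -0.051992 + (-0.051992 − (-0.053170))/3 = -0.051599
T(2,2) = -0.051599 + (-0.051599 − (-0.051373))/15 = -0.051614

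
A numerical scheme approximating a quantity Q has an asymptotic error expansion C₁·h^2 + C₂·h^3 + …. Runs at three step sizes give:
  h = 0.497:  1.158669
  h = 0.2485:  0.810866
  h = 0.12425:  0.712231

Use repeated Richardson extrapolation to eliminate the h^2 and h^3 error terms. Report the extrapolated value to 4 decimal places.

First eliminate the h^2 term (factor 2^2 = 4):
  B₁ = (4·0.810866 − 1.158669)/3 = 0.694932
  B₂ = (4·0.712231 − 0.810866)/3 = 0.679353
Then eliminate the h^3 term (factor 2^3 = 8):
  (8·0.679353 − 0.694932)/7 = 0.677127

0.6771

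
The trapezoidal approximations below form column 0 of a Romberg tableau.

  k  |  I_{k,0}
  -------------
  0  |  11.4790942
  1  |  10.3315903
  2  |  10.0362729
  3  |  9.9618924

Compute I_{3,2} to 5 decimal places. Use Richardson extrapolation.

9.93705

Richardson extrapolation on the trapezoidal column (denominator 4−1=3):
I_{2,1} = 10.0362729 + (10.0362729 − 10.3315903)/3 = 9.9378338
I_{3,1} = (4·9.9618924 − 10.0362729) / 3 = 9.9370989
I_{3,2} = 9.9370989 + (9.9370989 − 9.9378338)/15 = 9.9370499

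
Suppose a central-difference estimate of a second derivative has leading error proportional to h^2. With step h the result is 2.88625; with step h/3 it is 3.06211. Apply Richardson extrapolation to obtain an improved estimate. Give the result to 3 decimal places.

3.084

Extrapolated value = (9·A(h/3) − A(h)) / (9 − 1)
= (9·3.06211 − 2.88625) / 8
= 24.67274 / 8 = 3.08409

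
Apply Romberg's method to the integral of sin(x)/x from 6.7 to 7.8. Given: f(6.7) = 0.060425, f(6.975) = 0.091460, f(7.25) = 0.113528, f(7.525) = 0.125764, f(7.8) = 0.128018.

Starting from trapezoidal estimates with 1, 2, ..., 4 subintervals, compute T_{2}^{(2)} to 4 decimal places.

0.1177

T_{0}^{(0)} (trapezoid, 1 panel, h=1.1000): 0.103644
T_{1}^{(0)} (trapezoid, 2 panels, h=0.5500): 0.114262
T_{2}^{(0)} (trapezoid, 4 panels, h=0.2750): 0.116868
T_{1}^{(1)} = 0.114262 + (0.114262 − 0.103644)/3 = 0.117801
T_{2}^{(1)} = 0.116868 + (0.116868 − 0.114262)/3 = 0.117737
T_{2}^{(2)} = 0.117737 + (0.117737 − 0.117801)/15 = 0.117733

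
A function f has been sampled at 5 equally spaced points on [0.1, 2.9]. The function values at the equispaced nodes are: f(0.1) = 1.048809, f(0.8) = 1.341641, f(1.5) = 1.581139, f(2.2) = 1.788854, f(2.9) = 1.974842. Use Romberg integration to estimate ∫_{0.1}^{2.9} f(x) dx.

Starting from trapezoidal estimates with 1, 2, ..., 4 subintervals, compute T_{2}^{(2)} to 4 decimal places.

T_{0}^{(0)} (trapezoid, 1 panel, h=2.8000): 4.233111
T_{1}^{(0)} (trapezoid, 2 panels, h=1.4000): 4.330150
T_{2}^{(0)} (trapezoid, 4 panels, h=0.7000): 4.356422
T_{1}^{(1)} = 4.330150 + (4.330150 − 4.233111)/3 = 4.362496
T_{2}^{(1)} = 4.356422 + (4.356422 − 4.330150)/3 = 4.365179
T_{2}^{(2)} = 4.365179 + (4.365179 − 4.362496)/15 = 4.365358

4.3654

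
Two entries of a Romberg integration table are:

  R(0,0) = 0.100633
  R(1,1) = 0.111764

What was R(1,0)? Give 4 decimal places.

0.1090

From R(1,1) = (4·R(1,0) − R(0,0))/3, solve for R(1,0):
4·R(1,0) = 3·0.111764 + 0.100633 = 0.435925
R(1,0) = 0.108981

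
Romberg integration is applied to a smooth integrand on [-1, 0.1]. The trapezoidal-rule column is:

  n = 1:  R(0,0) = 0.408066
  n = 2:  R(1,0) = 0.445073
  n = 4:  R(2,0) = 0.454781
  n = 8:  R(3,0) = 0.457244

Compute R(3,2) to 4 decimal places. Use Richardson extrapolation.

R(2,1) = 0.454781 + (0.454781 − 0.445073)/3 = 0.458017
R(3,1) = (4·0.457244 − 0.454781) / 3 = 0.458065
R(3,2) = 0.458065 + (0.458065 − 0.458017)/15 = 0.458068

0.4581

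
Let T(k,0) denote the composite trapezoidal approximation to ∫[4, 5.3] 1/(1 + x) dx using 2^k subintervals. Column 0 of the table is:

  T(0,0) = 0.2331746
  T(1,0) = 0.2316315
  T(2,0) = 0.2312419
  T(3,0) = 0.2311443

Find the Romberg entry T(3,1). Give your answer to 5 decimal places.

0.23111

T(3,1) = 0.2311443 + (0.2311443 − 0.2312419)/3 = 0.2311118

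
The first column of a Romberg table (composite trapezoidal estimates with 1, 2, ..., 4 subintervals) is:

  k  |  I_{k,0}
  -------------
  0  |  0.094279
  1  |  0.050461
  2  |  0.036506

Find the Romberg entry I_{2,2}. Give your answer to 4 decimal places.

Richardson extrapolation on the trapezoidal column (denominator 4−1=3):
I_{1,1} = 0.050461 + (0.050461 − 0.094279)/3 = 0.035855
I_{2,1} = 0.036506 + (0.036506 − 0.050461)/3 = 0.031854
I_{2,2} = 0.031854 + (0.031854 − 0.035855)/15 = 0.031587

0.0316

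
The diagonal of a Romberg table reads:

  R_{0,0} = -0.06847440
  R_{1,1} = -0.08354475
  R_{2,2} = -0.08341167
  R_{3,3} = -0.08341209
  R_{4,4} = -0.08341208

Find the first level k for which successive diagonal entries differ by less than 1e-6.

|R_{1,1} − R_{0,0}| = 0.01507035 ≥ 1e-6
|R_{2,2} − R_{1,1}| = 0.00013308 ≥ 1e-6
|R_{3,3} − R_{2,2}| = 0.00000042 < 1e-6

k = 3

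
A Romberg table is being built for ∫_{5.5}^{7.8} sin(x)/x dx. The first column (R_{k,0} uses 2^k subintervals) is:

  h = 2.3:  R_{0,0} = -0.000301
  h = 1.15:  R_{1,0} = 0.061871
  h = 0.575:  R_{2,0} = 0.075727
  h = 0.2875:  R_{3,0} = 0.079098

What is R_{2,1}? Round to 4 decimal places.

0.0803

Richardson extrapolation on the trapezoidal column (denominator 4−1=3):
R_{2,1} = 0.075727 + (0.075727 − 0.061871)/3 = 0.080346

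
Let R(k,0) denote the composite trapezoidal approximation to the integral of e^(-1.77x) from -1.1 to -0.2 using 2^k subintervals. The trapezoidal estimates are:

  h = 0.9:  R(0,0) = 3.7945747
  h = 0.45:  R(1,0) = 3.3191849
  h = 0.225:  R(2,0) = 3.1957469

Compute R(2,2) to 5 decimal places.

Richardson extrapolation on the trapezoidal column (denominator 4−1=3):
R(1,1) = 3.3191849 + (3.3191849 − 3.7945747)/3 = 3.1607216
R(2,1) = 3.1957469 + (3.1957469 − 3.3191849)/3 = 3.1546009
R(2,2) = 3.1546009 + (3.1546009 − 3.1607216)/15 = 3.1541929

3.15419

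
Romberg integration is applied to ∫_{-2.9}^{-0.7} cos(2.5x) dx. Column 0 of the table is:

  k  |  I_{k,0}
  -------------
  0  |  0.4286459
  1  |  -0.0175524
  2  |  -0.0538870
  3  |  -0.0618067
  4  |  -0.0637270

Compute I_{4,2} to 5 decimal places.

-0.06436

I_{3,1} = -0.0618067 + (-0.0618067 − (-0.0538870))/3 = -0.0644466
I_{4,1} = -0.0637270 + (-0.0637270 − (-0.0618067))/3 = -0.0643671
I_{4,2} = -0.0643671 + (-0.0643671 − (-0.0644466))/15 = -0.0643618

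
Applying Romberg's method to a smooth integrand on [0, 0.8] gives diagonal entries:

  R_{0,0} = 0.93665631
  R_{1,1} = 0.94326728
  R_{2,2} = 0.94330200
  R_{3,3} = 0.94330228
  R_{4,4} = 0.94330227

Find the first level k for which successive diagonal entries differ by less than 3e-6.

k = 3

|R_{1,1} − R_{0,0}| = 0.00661097 ≥ 3e-6
|R_{2,2} − R_{1,1}| = 0.00003472 ≥ 3e-6
|R_{3,3} − R_{2,2}| = 0.00000028 < 3e-6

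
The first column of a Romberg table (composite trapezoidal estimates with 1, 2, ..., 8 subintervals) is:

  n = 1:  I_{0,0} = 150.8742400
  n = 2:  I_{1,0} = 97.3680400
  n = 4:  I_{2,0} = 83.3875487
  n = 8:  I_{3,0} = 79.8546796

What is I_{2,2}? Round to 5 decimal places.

78.67370

Richardson extrapolation on the trapezoidal column (denominator 4−1=3):
I_{1,1} = 97.3680400 + (97.3680400 − 150.8742400)/3 = 79.5326400
I_{2,1} = (4·83.3875487 − 97.3680400) / 3 = 78.7273849
I_{2,2} = (16·78.7273849 − 79.5326400) / 15 = 78.6737012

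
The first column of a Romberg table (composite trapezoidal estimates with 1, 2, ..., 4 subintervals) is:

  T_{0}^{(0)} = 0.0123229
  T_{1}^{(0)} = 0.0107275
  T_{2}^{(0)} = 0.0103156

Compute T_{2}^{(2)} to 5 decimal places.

T_{1}^{(1)} = (4·0.0107275 − 0.0123229) / 3 = 0.0101957
T_{2}^{(1)} = 0.0103156 + (0.0103156 − 0.0107275)/3 = 0.0101783
T_{2}^{(2)} = (16·0.0101783 − 0.0101957) / 15 = 0.0101771
(Column j=1 coincides with Simpson's rule on the same nodes.)

0.01018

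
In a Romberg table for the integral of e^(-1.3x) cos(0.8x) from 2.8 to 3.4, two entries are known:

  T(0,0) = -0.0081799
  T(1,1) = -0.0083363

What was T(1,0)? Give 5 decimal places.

-0.00830

From T(1,1) = (4·T(1,0) − T(0,0))/3, solve for T(1,0):
4·T(1,0) = 3·(-0.0083363) + (-0.0081799) = -0.0331888
T(1,0) = -0.0082972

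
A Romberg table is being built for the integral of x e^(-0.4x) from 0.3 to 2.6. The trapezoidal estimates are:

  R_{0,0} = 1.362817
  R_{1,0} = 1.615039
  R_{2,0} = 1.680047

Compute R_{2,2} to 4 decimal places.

1.7019

R_{1,1} = (4·1.615039 − 1.362817) / 3 = 1.699113
R_{2,1} = 1.680047 + (1.680047 − 1.615039)/3 = 1.701716
R_{2,2} = 1.701716 + (1.701716 − 1.699113)/15 = 1.701890
(Column j=1 coincides with Simpson's rule on the same nodes.)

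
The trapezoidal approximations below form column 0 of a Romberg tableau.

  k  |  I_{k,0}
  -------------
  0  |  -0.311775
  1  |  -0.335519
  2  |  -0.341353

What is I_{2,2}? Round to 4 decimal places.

I_{1,1} = (4·(-0.335519) − (-0.311775)) / 3 = -0.343434
I_{2,1} = (4·(-0.341353) − (-0.335519)) / 3 = -0.343298
I_{2,2} = (16·(-0.343298) − (-0.343434)) / 15 = -0.343289
(Column j=1 coincides with Simpson's rule on the same nodes.)

-0.3433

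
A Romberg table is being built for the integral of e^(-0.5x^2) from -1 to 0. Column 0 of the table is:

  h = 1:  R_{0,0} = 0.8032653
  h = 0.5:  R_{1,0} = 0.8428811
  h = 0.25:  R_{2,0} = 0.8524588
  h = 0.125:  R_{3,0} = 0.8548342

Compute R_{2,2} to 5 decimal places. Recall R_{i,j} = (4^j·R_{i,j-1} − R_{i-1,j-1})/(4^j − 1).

Richardson extrapolation on the trapezoidal column (denominator 4−1=3):
R_{1,1} = 0.8428811 + (0.8428811 − 0.8032653)/3 = 0.8560864
R_{2,1} = 0.8524588 + (0.8524588 − 0.8428811)/3 = 0.8556514
R_{2,2} = (16·0.8556514 − 0.8560864) / 15 = 0.8556224

0.85562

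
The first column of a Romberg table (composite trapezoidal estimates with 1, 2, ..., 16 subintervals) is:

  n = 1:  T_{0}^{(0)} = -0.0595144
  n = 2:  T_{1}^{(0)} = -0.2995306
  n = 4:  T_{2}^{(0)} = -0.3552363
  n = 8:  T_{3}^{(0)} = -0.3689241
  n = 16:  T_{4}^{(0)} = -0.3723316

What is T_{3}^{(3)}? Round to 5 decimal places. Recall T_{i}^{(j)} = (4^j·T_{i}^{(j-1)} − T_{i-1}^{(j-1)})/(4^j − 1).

-0.37347

Richardson extrapolation on the trapezoidal column (denominator 4−1=3):
T_{1}^{(1)} = (4·(-0.2995306) − (-0.0595144)) / 3 = -0.3795360
T_{2}^{(1)} = -0.3552363 + (-0.3552363 − (-0.2995306))/3 = -0.3738049
T_{3}^{(1)} = -0.3689241 + (-0.3689241 − (-0.3552363))/3 = -0.3734867
T_{2}^{(2)} = -0.3738049 + (-0.3738049 − (-0.3795360))/15 = -0.3734228
T_{3}^{(2)} = -0.3734867 + (-0.3734867 − (-0.3738049))/15 = -0.3734655
T_{3}^{(3)} = -0.3734655 + (-0.3734655 − (-0.3734228))/63 = -0.3734662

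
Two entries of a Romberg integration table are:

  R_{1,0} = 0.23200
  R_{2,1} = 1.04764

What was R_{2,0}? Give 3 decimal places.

0.844

From R_{2,1} = (4·R_{2,0} − R_{1,0})/3, solve for R_{2,0}:
4·R_{2,0} = 3·1.04764 + 0.23200 = 3.37492
R_{2,0} = 0.84373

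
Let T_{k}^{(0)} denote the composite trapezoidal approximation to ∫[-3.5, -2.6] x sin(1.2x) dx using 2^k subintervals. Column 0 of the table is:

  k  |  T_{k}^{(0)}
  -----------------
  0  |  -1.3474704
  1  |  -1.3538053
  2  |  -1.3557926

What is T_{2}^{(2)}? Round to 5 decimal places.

Richardson extrapolation on the trapezoidal column (denominator 4−1=3):
T_{1}^{(1)} = (4·(-1.3538053) − (-1.3474704)) / 3 = -1.3559169
T_{2}^{(1)} = (4·(-1.3557926) − (-1.3538053)) / 3 = -1.3564550
T_{2}^{(2)} = -1.3564550 + (-1.3564550 − (-1.3559169))/15 = -1.3564909

-1.35649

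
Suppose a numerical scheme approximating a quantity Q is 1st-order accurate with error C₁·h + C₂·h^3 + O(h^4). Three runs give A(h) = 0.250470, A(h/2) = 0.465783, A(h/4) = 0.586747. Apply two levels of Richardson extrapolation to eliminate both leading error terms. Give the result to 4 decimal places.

0.7115

First eliminate the h term (factor 2^1 = 2):
  B₁ = (2·0.465783 − 0.250470)/1 = 0.681096
  B₂ = (2·0.586747 − 0.465783)/1 = 0.707711
Then eliminate the h^3 term (factor 2^3 = 8):
  (8·0.707711 − 0.681096)/7 = 0.711513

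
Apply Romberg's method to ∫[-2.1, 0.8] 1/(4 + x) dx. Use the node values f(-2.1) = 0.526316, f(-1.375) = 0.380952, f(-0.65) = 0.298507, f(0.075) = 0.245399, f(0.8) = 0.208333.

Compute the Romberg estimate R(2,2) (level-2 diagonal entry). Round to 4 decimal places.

R(0,0) (trapezoid, 1 panel, h=2.9000): 1.065241
R(1,0) (trapezoid, 2 panels, h=1.4500): 0.965456
R(2,0) (trapezoid, 4 panels, h=0.7250): 0.936832
R(1,1) = 0.965456 + (0.965456 − 1.065241)/3 = 0.932194
R(2,1) = 0.936832 + (0.936832 − 0.965456)/3 = 0.927291
R(2,2) = 0.927291 + (0.927291 − 0.932194)/15 = 0.926964

0.9270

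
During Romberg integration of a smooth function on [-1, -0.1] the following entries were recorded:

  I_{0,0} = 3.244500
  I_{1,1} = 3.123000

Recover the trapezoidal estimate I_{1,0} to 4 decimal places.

3.1534

From I_{1,1} = (4·I_{1,0} − I_{0,0})/3, solve for I_{1,0}:
4·I_{1,0} = 3·3.123000 + 3.244500 = 12.613500
I_{1,0} = 3.153375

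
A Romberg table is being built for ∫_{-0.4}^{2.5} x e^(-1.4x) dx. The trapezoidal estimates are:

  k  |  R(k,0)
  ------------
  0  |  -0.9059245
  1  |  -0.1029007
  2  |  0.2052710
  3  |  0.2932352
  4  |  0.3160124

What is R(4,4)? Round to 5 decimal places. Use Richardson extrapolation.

0.32368

Richardson extrapolation on the trapezoidal column (denominator 4−1=3):
R(1,1) = (4·(-0.1029007) − (-0.9059245)) / 3 = 0.1647739
R(2,1) = 0.2052710 + (0.2052710 − (-0.1029007))/3 = 0.3079949
R(3,1) = 0.2932352 + (0.2932352 − 0.2052710)/3 = 0.3225566
R(4,1) = (4·0.3160124 − 0.2932352) / 3 = 0.3236048
R(2,2) = 0.3079949 + (0.3079949 − 0.1647739)/15 = 0.3175430
R(3,2) = (16·0.3225566 − 0.3079949) / 15 = 0.3235274
R(4,2) = 0.3236048 + (0.3236048 − 0.3225566)/15 = 0.3236747
R(3,3) = (64·0.3235274 − 0.3175430) / 63 = 0.3236224
R(4,3) = 0.3236747 + (0.3236747 − 0.3235274)/63 = 0.3236770
R(4,4) = 0.3236770 + (0.3236770 − 0.3236224)/255 = 0.3236772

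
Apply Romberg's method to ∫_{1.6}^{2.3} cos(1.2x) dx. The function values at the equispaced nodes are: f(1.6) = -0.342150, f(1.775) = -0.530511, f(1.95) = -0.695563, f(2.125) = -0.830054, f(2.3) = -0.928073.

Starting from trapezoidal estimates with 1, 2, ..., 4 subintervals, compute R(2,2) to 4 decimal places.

R(0,0) (trapezoid, 1 panel, h=0.7000): -0.444578
R(1,0) (trapezoid, 2 panels, h=0.3500): -0.465736
R(2,0) (trapezoid, 4 panels, h=0.1750): -0.470967
R(1,1) = -0.465736 + (-0.465736 − (-0.444578))/3 = -0.472789
R(2,1) = -0.470967 + (-0.470967 − (-0.465736))/3 = -0.472711
R(2,2) = -0.472711 + (-0.472711 − (-0.472789))/15 = -0.472706

-0.4727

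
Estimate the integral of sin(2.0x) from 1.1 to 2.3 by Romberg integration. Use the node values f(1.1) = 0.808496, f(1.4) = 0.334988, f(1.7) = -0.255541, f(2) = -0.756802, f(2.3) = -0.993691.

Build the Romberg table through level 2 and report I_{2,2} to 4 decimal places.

-0.2381

I_{0,0} (trapezoid, 1 panel, h=1.2000): -0.111117
I_{1,0} (trapezoid, 2 panels, h=0.6000): -0.208883
I_{2,0} (trapezoid, 4 panels, h=0.3000): -0.230986
I_{1,1} = -0.208883 + (-0.208883 − (-0.111117))/3 = -0.241472
I_{2,1} = -0.230986 + (-0.230986 − (-0.208883))/3 = -0.238354
I_{2,2} = -0.238354 + (-0.238354 − (-0.241472))/15 = -0.238146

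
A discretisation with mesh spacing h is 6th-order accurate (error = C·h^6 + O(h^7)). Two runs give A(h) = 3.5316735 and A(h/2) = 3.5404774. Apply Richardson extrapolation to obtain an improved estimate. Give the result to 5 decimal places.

3.54062

The leading error scales as h^6; refining by a factor of 2 reduces it by 2^6 = 64.
Extrapolated value = (64·A(h/2) − A(h)) / (64 − 1)
= (64·3.5404774 − 3.5316735) / 63
= 223.0588801 / 63 = 3.5406171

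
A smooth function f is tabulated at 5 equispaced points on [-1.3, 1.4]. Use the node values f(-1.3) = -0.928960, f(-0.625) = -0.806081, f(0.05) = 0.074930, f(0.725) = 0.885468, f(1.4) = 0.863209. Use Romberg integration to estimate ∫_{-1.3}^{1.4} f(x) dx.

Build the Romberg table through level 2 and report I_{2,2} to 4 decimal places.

I_{0,0} (trapezoid, 1 panel, h=2.7000): -0.088764
I_{1,0} (trapezoid, 2 panels, h=1.3500): 0.056774
I_{2,0} (trapezoid, 4 panels, h=0.6750): 0.081973
I_{1,1} = 0.056774 + (0.056774 − (-0.088764))/3 = 0.105287
I_{2,1} = 0.081973 + (0.081973 − 0.056774)/3 = 0.090373
I_{2,2} = 0.090373 + (0.090373 − 0.105287)/15 = 0.089379

0.0894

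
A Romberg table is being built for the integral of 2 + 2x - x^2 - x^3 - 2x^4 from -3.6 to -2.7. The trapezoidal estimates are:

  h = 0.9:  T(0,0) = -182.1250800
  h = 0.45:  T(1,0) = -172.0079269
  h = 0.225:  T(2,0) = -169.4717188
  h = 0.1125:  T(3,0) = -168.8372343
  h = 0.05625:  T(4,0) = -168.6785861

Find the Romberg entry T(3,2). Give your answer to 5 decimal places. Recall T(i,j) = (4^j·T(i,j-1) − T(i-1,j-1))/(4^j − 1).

-168.62570

T(2,1) = -169.4717188 + (-169.4717188 − (-172.0079269))/3 = -168.6263161
T(3,1) = -168.8372343 + (-168.8372343 − (-169.4717188))/3 = -168.6257395
T(3,2) = -168.6257395 + (-168.6257395 − (-168.6263161))/15 = -168.6257011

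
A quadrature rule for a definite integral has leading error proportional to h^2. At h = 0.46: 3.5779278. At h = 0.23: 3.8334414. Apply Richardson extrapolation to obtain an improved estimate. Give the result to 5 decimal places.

3.91861

The leading error scales as h^2; refining by a factor of 2 reduces it by 2^2 = 4.
Extrapolated value = (4·A(h/2) − A(h)) / (4 − 1)
= (4·3.8334414 − 3.5779278) / 3
= 11.7558378 / 3 = 3.9186126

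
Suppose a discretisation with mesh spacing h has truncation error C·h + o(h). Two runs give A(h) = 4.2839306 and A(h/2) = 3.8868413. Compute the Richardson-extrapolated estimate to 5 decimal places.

The leading error scales as h; refining by a factor of 2 reduces it by 2^1 = 2.
Extrapolated value = (2·A(h/2) − A(h)) / (2 − 1)
= (2·3.8868413 − 4.2839306) / 1
= 3.4897520 / 1 = 3.4897520

3.48975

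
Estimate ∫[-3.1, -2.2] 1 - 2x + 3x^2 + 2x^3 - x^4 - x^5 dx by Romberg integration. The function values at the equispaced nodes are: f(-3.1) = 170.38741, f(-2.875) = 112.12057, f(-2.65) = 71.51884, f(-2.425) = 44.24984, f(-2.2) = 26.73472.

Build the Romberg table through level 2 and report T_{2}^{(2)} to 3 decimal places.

T_{0}^{(0)} (trapezoid, 1 panel, h=0.9000): 88.70496
T_{1}^{(0)} (trapezoid, 2 panels, h=0.4500): 76.53596
T_{2}^{(0)} (trapezoid, 4 panels, h=0.2250): 73.45132
T_{1}^{(1)} = 76.53596 + (76.53596 − 88.70496)/3 = 72.47963
T_{2}^{(1)} = 73.45132 + (73.45132 − 76.53596)/3 = 72.42311
T_{2}^{(2)} = 72.42311 + (72.42311 − 72.47963)/15 = 72.41934

72.419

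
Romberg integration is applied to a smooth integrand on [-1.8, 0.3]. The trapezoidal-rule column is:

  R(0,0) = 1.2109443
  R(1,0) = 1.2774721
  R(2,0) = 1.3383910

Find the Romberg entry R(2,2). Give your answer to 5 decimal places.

R(1,1) = (4·1.2774721 − 1.2109443) / 3 = 1.2996480
R(2,1) = 1.3383910 + (1.3383910 − 1.2774721)/3 = 1.3586973
R(2,2) = (16·1.3586973 − 1.2996480) / 15 = 1.3626339

1.36263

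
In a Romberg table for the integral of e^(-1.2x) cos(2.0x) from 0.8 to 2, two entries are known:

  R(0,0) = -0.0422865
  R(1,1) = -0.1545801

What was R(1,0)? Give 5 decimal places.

From R(1,1) = (4·R(1,0) − R(0,0))/3, solve for R(1,0):
4·R(1,0) = 3·(-0.1545801) + (-0.0422865) = -0.5060268
R(1,0) = -0.1265067

-0.12651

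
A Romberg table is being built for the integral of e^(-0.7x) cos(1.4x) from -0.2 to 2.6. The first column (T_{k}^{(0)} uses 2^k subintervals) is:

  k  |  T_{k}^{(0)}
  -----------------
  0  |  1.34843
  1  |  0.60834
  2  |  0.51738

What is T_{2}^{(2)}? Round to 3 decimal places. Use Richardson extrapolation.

T_{1}^{(1)} = 0.60834 + (0.60834 − 1.34843)/3 = 0.36164
T_{2}^{(1)} = (4·0.51738 − 0.60834) / 3 = 0.48706
T_{2}^{(2)} = 0.48706 + (0.48706 − 0.36164)/15 = 0.49542

0.495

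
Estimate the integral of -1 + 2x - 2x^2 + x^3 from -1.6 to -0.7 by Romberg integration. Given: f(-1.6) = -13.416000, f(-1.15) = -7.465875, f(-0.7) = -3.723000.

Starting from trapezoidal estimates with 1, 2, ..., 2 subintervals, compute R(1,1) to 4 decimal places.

R(0,0) (trapezoid, 1 panel, h=0.9000): -7.712550
R(1,0) (trapezoid, 2 panels, h=0.4500): -7.215919
R(1,1) = -7.215919 + (-7.215919 − (-7.712550))/3 = -7.050375

-7.0504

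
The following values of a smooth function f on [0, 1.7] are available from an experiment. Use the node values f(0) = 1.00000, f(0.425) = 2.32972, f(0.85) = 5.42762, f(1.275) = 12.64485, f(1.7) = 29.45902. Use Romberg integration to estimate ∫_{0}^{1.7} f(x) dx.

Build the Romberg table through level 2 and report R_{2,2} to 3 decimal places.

R_{0,0} (trapezoid, 1 panel, h=1.7000): 25.89017
R_{1,0} (trapezoid, 2 panels, h=0.8500): 17.55856
R_{2,0} (trapezoid, 4 panels, h=0.4250): 15.14347
R_{1,1} = 17.55856 + (17.55856 − 25.89017)/3 = 14.78136
R_{2,1} = 15.14347 + (15.14347 − 17.55856)/3 = 14.33844
R_{2,2} = 14.33844 + (14.33844 − 14.78136)/15 = 14.30891

14.309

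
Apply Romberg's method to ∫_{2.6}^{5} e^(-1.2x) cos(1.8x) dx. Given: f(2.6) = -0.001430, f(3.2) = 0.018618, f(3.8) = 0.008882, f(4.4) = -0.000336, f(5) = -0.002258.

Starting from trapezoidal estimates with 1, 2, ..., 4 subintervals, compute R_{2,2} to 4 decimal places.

R_{0,0} (trapezoid, 1 panel, h=2.4000): -0.004426
R_{1,0} (trapezoid, 2 panels, h=1.2000): 0.008446
R_{2,0} (trapezoid, 4 panels, h=0.6000): 0.015192
R_{1,1} = 0.008446 + (0.008446 − (-0.004426))/3 = 0.012737
R_{2,1} = 0.015192 + (0.015192 − 0.008446)/3 = 0.017441
R_{2,2} = 0.017441 + (0.017441 − 0.012737)/15 = 0.017755

0.0178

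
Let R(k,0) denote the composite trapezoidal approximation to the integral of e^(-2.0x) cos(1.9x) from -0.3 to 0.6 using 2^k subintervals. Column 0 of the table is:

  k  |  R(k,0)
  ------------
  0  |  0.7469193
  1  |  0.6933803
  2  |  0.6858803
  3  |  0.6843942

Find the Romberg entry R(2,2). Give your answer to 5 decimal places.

0.68390

Richardson extrapolation on the trapezoidal column (denominator 4−1=3):
R(1,1) = 0.6933803 + (0.6933803 − 0.7469193)/3 = 0.6755340
R(2,1) = (4·0.6858803 − 0.6933803) / 3 = 0.6833803
R(2,2) = 0.6833803 + (0.6833803 − 0.6755340)/15 = 0.6839034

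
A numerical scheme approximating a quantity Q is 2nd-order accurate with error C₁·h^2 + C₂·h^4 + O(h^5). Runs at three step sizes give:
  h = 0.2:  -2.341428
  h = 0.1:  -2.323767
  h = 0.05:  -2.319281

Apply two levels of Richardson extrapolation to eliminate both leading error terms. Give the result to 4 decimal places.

-2.3178

First eliminate the h^2 term (factor 2^2 = 4):
  B₁ = (4·(-2.323767) − (-2.341428))/3 = -2.317880
  B₂ = (4·(-2.319281) − (-2.323767))/3 = -2.317786
Then eliminate the h^4 term (factor 2^4 = 16):
  (16·(-2.317786) − (-2.317880))/15 = -2.317780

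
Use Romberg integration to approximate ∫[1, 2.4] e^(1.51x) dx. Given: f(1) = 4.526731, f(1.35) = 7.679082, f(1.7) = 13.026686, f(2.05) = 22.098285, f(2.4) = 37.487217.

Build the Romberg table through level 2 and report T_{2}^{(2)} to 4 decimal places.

21.8290

T_{0}^{(0)} (trapezoid, 1 panel, h=1.4000): 29.409764
T_{1}^{(0)} (trapezoid, 2 panels, h=0.7000): 23.823562
T_{2}^{(0)} (trapezoid, 4 panels, h=0.3500): 22.333859
T_{1}^{(1)} = 23.823562 + (23.823562 − 29.409764)/3 = 21.961495
T_{2}^{(1)} = 22.333859 + (22.333859 − 23.823562)/3 = 21.837291
T_{2}^{(2)} = 21.837291 + (21.837291 − 21.961495)/15 = 21.829011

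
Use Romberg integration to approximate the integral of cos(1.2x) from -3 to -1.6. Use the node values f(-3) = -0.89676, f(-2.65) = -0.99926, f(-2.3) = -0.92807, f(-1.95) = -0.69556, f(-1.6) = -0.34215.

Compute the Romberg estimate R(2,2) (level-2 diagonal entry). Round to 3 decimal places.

R(0,0) (trapezoid, 1 panel, h=1.4000): -0.86724
R(1,0) (trapezoid, 2 panels, h=0.7000): -1.08327
R(2,0) (trapezoid, 4 panels, h=0.3500): -1.13482
R(1,1) = -1.08327 + (-1.08327 − (-0.86724))/3 = -1.15528
R(2,1) = -1.13482 + (-1.13482 − (-1.08327))/3 = -1.15200
R(2,2) = -1.15200 + (-1.15200 − (-1.15528))/15 = -1.15178

-1.152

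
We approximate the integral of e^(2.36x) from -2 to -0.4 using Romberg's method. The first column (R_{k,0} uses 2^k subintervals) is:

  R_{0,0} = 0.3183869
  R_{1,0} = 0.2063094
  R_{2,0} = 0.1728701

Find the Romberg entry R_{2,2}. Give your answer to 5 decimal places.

Richardson extrapolation on the trapezoidal column (denominator 4−1=3):
R_{1,1} = (4·0.2063094 − 0.3183869) / 3 = 0.1689502
R_{2,1} = 0.1728701 + (0.1728701 − 0.2063094)/3 = 0.1617237
R_{2,2} = (16·0.1617237 − 0.1689502) / 15 = 0.1612419

0.16124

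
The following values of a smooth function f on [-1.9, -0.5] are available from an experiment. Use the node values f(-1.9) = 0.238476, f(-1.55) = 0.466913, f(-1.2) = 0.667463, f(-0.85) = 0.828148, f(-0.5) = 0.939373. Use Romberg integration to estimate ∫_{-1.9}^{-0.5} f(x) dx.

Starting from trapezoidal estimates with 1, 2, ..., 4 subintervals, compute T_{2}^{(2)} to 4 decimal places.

T_{0}^{(0)} (trapezoid, 1 panel, h=1.4000): 0.824494
T_{1}^{(0)} (trapezoid, 2 panels, h=0.7000): 0.879471
T_{2}^{(0)} (trapezoid, 4 panels, h=0.3500): 0.893007
T_{1}^{(1)} = 0.879471 + (0.879471 − 0.824494)/3 = 0.897797
T_{2}^{(1)} = 0.893007 + (0.893007 − 0.879471)/3 = 0.897519
T_{2}^{(2)} = 0.897519 + (0.897519 − 0.897797)/15 = 0.897500

0.8975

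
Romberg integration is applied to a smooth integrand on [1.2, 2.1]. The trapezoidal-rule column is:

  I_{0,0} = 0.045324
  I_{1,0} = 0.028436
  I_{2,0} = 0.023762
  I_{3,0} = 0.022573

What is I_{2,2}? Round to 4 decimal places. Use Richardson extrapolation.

I_{1,1} = 0.028436 + (0.028436 − 0.045324)/3 = 0.022807
I_{2,1} = 0.023762 + (0.023762 − 0.028436)/3 = 0.022204
I_{2,2} = (16·0.022204 − 0.022807) / 15 = 0.022164

0.0222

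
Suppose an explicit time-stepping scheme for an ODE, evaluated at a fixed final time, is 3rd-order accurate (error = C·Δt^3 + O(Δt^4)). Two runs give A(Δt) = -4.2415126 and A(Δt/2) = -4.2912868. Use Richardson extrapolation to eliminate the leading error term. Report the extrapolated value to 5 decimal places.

-4.29840

The leading error scales as Δt^3; refining by a factor of 2 reduces it by 2^3 = 8.
Extrapolated value = (8·A(Δt/2) − A(Δt)) / (8 − 1)
= (8·(-4.2912868) − (-4.2415126)) / 7
= -30.0887818 / 7 = -4.2983974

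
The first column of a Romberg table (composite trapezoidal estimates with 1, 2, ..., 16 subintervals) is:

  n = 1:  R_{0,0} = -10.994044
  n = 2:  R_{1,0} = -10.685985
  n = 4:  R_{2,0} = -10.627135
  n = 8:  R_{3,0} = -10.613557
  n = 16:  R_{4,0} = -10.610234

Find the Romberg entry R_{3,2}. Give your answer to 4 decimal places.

-10.6091

Richardson extrapolation on the trapezoidal column (denominator 4−1=3):
R_{2,1} = (4·(-10.627135) − (-10.685985)) / 3 = -10.607518
R_{3,1} = -10.613557 + (-10.613557 − (-10.627135))/3 = -10.609031
R_{3,2} = -10.609031 + (-10.609031 − (-10.607518))/15 = -10.609132
(Column j=1 coincides with Simpson's rule on the same nodes.)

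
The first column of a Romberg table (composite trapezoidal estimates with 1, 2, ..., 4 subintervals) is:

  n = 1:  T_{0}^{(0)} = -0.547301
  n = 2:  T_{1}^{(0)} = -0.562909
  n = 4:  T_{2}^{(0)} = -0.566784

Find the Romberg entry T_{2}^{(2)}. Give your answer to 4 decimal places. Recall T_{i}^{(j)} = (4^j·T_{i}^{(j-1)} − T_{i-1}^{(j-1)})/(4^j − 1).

T_{1}^{(1)} = -0.562909 + (-0.562909 − (-0.547301))/3 = -0.568112
T_{2}^{(1)} = (4·(-0.566784) − (-0.562909)) / 3 = -0.568076
T_{2}^{(2)} = -0.568076 + (-0.568076 − (-0.568112))/15 = -0.568074

-0.5681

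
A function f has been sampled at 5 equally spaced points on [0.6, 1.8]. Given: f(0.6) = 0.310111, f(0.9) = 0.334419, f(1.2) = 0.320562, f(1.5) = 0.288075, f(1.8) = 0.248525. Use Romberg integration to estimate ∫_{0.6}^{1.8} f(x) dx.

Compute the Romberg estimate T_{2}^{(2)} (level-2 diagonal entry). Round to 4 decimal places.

0.3690

T_{0}^{(0)} (trapezoid, 1 panel, h=1.2000): 0.335182
T_{1}^{(0)} (trapezoid, 2 panels, h=0.6000): 0.359928
T_{2}^{(0)} (trapezoid, 4 panels, h=0.3000): 0.366712
T_{1}^{(1)} = 0.359928 + (0.359928 − 0.335182)/3 = 0.368177
T_{2}^{(1)} = 0.366712 + (0.366712 − 0.359928)/3 = 0.368973
T_{2}^{(2)} = 0.368973 + (0.368973 − 0.368177)/15 = 0.369026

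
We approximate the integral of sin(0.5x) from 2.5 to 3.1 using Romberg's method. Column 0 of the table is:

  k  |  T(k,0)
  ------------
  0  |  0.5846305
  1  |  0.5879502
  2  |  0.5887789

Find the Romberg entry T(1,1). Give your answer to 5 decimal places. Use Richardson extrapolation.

0.58906

T(1,1) = 0.5879502 + (0.5879502 − 0.5846305)/3 = 0.5890568
(Column j=1 coincides with Simpson's rule on the same nodes.)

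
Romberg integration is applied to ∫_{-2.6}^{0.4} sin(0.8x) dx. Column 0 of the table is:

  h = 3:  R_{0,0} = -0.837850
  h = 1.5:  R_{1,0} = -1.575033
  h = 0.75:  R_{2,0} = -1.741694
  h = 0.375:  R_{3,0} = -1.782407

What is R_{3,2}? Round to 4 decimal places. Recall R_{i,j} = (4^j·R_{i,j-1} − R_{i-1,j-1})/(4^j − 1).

-1.7959

R_{2,1} = (4·(-1.741694) − (-1.575033)) / 3 = -1.797248
R_{3,1} = -1.782407 + (-1.782407 − (-1.741694))/3 = -1.795978
R_{3,2} = (16·(-1.795978) − (-1.797248)) / 15 = -1.795893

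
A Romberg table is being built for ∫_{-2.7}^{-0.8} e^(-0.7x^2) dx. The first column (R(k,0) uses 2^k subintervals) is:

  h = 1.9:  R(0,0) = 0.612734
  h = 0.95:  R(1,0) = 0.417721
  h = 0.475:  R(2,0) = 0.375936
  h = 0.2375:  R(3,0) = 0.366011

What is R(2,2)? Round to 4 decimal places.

0.3626

Richardson extrapolation on the trapezoidal column (denominator 4−1=3):
R(1,1) = (4·0.417721 − 0.612734) / 3 = 0.352717
R(2,1) = (4·0.375936 − 0.417721) / 3 = 0.362008
R(2,2) = 0.362008 + (0.362008 − 0.352717)/15 = 0.362627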